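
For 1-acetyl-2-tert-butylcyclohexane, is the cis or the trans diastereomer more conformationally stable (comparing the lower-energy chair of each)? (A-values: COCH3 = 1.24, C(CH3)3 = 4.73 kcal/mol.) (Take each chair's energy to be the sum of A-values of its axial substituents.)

At 1,2 positions (parity opposite): cis → (a,e or e,a); trans → (e,e or a,a).
Best chair for cis: E = 1.24 kcal/mol; best chair for trans: E = 0.00 kcal/mol.
The trans isomer is lower by 1.24 kcal/mol.

trans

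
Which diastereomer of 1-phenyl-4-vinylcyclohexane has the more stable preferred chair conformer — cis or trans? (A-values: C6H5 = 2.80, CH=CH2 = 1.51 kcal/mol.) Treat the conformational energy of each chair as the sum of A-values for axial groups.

At 1,4 positions (parity opposite): cis → (a,e or e,a); trans → (e,e or a,a).
Best chair for cis: E = 1.51 kcal/mol; best chair for trans: E = 0.00 kcal/mol.
The trans isomer is lower by 1.51 kcal/mol.

trans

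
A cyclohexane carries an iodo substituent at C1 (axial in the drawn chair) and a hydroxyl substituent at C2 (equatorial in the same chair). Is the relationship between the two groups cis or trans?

cis

C1 and C2 have opposite parity, so their axial bonds point in opposite directions.
With opposite-parity carbons, two substituents on the same face are one axial and one equatorial; opposite faces give both axial or both equatorial.
Here the groups are axial/equatorial → same face → cis.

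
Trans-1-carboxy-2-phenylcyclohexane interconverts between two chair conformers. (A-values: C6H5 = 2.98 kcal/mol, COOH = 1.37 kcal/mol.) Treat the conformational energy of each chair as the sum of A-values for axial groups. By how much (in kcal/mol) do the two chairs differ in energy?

4.35 kcal/mol

C1 and C2 have opposite parity, so for the trans isomer the two substituents are e,e in one chair and a,a in the other.
Chair I (phenyl axial, carboxyl axial): E = 4.35 kcal/mol.
Chair II (phenyl equatorial, carboxyl equatorial): E = 0.00 kcal/mol.
ΔE = 4.35 − 0.00 = 4.35 kcal/mol; chair II is more stable.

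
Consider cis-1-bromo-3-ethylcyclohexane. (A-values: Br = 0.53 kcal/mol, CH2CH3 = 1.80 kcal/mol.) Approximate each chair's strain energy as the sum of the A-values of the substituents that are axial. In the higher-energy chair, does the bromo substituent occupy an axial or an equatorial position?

axial

C1 and C3 have the same parity, so for the cis isomer the two substituents are e,e in one chair and a,a in the other.
Chair I (bromo axial, ethyl axial): E = 2.33 kcal/mol.
Chair II (bromo equatorial, ethyl equatorial): E = 0.00 kcal/mol.
Chair I is the less stable (higher-energy) conformer, and in that chair the bromo group is axial.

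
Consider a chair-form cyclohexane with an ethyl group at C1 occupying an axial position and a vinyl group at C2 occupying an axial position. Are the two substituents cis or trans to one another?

C1 and C2 have opposite parity, so their axial bonds point in opposite directions.
With opposite-parity carbons, two substituents on the same face are one axial and one equatorial; opposite faces give both axial or both equatorial.
Here the groups are axial/axial → opposite face → trans.

trans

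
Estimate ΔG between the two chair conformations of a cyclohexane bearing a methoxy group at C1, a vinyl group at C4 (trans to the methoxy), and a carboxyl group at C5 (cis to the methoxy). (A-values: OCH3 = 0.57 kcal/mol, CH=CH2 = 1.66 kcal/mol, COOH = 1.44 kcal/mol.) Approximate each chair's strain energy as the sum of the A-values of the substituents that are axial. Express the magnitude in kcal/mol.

3.67 kcal/mol

Chair I (methoxy axial, vinyl axial, carboxyl axial): E = 3.67 kcal/mol.
Chair II (methoxy equatorial, vinyl equatorial, carboxyl equatorial): E = 0.00 kcal/mol.
ΔE = 3.67 − 0.00 = 3.67 kcal/mol; chair II is more stable.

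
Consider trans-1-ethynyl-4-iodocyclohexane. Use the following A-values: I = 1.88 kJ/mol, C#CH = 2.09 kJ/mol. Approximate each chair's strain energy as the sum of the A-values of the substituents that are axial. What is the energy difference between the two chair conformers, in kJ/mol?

3.97 kJ/mol

C1 and C4 have opposite parity, so for the trans isomer the two substituents are e,e in one chair and a,a in the other.
Chair I (iodo axial, ethynyl axial): E = 3.97 kJ/mol.
Chair II (iodo equatorial, ethynyl equatorial): E = 0.00 kJ/mol.
ΔE = 3.97 − 0.00 = 3.97 kJ/mol; chair II is more stable.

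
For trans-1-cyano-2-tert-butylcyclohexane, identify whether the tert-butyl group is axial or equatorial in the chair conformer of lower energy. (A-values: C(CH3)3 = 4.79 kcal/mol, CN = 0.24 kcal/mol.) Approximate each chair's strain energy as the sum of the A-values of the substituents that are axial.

C1 and C2 have opposite parity, so for the trans isomer the two substituents are e,e in one chair and a,a in the other.
Chair I (tert-butyl axial, cyano axial): E = 5.03 kcal/mol.
Chair II (tert-butyl equatorial, cyano equatorial): E = 0.00 kcal/mol.
Chair II is the more stable (lower-energy) conformer, and in that chair the tert-butyl group is equatorial.

equatorial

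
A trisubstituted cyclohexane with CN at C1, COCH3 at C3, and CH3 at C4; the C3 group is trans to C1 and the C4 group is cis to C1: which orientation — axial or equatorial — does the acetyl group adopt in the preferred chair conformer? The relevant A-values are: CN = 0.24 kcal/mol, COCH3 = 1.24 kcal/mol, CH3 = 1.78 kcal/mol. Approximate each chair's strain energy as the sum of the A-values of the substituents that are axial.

Chair I (cyano axial, acetyl equatorial, methyl equatorial): E = 0.24 kcal/mol.
Chair II (cyano equatorial, acetyl axial, methyl axial): E = 3.02 kcal/mol.
Chair I is the more stable (lower-energy) conformer, and in that chair the acetyl group is equatorial.

equatorial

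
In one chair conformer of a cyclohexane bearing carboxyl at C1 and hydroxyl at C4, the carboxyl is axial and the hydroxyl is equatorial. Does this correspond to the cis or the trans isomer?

cis

C1 and C4 have opposite parity, so their axial bonds point in opposite directions.
With opposite-parity carbons, two substituents on the same face are one axial and one equatorial; opposite faces give both axial or both equatorial.
Here the groups are axial/equatorial → same face → cis.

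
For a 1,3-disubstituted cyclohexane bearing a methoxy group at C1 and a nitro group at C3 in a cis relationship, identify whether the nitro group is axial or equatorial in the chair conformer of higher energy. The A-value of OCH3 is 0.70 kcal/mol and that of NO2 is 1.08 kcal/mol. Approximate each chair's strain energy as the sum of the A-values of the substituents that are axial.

axial

C1 and C3 have the same parity, so for the cis isomer the two substituents are e,e in one chair and a,a in the other.
Chair I (methoxy axial, nitro axial): E = 1.78 kcal/mol.
Chair II (methoxy equatorial, nitro equatorial): E = 0.00 kcal/mol.
Chair I is the less stable (higher-energy) conformer, and in that chair the nitro group is axial.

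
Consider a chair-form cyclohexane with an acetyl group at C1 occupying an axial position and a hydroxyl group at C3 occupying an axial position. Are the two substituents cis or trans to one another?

cis

C1 and C3 have the same parity, so their axial bonds point in the same direction.
With same-parity carbons, two substituents on the same face are both axial or both equatorial; opposite faces give one of each.
Here the groups are axial/axial → same face → cis.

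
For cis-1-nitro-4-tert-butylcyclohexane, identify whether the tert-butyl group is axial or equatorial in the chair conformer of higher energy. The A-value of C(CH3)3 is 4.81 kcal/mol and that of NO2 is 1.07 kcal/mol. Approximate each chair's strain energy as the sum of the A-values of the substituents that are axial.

C1 and C4 have opposite parity, so for the cis isomer the two substituents are one axial and one equatorial in each chair.
Chair I (tert-butyl axial, nitro equatorial): E = 4.81 kcal/mol.
Chair II (tert-butyl equatorial, nitro axial): E = 1.07 kcal/mol.
Chair I is the less stable (higher-energy) conformer, and in that chair the tert-butyl group is axial.

axial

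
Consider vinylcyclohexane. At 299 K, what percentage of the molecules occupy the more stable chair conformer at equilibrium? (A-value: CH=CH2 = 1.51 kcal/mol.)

One chair has the vinyl group axial (E = 1.51 kcal/mol) and the other has it equatorial (E = 0).
ΔG = 1.51 kcal/mol between the two chairs.
K = exp(ΔG/RT) with R = 1.987×10⁻³ kcal mol⁻¹ K⁻¹ and T = 299 K gives K ≈ 12.7.
Fraction in the lower-energy chair = K/(K+1) = 92.7%.

92.7%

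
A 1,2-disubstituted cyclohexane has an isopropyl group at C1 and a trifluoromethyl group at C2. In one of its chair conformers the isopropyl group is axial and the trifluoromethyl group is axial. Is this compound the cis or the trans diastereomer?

C1 and C2 have opposite parity, so their axial bonds point in opposite directions.
With opposite-parity carbons, two substituents on the same face are one axial and one equatorial; opposite faces give both axial or both equatorial.
Here the groups are axial/axial → opposite face → trans.

trans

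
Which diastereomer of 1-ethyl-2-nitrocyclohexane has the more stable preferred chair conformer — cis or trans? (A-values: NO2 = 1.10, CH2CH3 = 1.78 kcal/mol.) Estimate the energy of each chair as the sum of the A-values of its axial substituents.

At 1,2 positions (parity opposite): cis → (a,e or e,a); trans → (e,e or a,a).
Best chair for cis: E = 1.10 kcal/mol; best chair for trans: E = 0.00 kcal/mol.
The trans isomer is lower by 1.10 kcal/mol.

trans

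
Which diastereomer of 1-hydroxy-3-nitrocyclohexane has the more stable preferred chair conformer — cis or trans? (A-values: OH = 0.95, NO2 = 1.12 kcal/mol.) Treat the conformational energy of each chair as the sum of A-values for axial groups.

At 1,3 positions (parity same): cis → (e,e or a,a); trans → (a,e or e,a).
Best chair for cis: E = 0.00 kcal/mol; best chair for trans: E = 0.95 kcal/mol.
The cis isomer is lower by 0.95 kcal/mol.

cis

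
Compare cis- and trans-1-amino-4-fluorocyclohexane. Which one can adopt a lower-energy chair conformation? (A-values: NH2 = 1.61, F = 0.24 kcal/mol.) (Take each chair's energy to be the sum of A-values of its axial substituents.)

At 1,4 positions (parity opposite): cis → (a,e or e,a); trans → (e,e or a,a).
Best chair for cis: E = 0.24 kcal/mol; best chair for trans: E = 0.00 kcal/mol.
The trans isomer is lower by 0.24 kcal/mol.

trans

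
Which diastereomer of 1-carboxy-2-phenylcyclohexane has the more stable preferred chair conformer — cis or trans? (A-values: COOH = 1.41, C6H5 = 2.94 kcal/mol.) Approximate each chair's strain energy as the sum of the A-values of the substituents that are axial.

At 1,2 positions (parity opposite): cis → (a,e or e,a); trans → (e,e or a,a).
Best chair for cis: E = 1.41 kcal/mol; best chair for trans: E = 0.00 kcal/mol.
The trans isomer is lower by 1.41 kcal/mol.

trans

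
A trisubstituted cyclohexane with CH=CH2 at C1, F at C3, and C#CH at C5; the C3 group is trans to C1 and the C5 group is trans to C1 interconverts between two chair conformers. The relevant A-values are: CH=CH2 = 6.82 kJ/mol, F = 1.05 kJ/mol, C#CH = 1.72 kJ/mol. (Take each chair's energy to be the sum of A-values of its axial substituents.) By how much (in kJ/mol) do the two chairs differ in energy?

Chair I (vinyl axial, fluoro equatorial, ethynyl equatorial): E = 6.82 kJ/mol.
Chair II (vinyl equatorial, fluoro axial, ethynyl axial): E = 2.77 kJ/mol.
ΔE = 6.82 − 2.77 = 4.05 kJ/mol; chair II is more stable.

4.05 kJ/mol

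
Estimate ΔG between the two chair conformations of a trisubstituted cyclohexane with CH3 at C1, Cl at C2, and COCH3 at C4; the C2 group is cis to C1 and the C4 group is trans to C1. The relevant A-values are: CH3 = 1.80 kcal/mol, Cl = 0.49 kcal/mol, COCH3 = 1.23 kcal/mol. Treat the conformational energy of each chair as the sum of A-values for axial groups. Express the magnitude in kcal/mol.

Chair I (methyl axial, chloro equatorial, acetyl axial): E = 3.03 kcal/mol.
Chair II (methyl equatorial, chloro axial, acetyl equatorial): E = 0.49 kcal/mol.
ΔE = 3.03 − 0.49 = 2.54 kcal/mol; chair II is more stable.

2.54 kcal/mol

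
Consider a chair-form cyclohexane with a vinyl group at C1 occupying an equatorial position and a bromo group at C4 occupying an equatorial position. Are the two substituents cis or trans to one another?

C1 and C4 have opposite parity, so their axial bonds point in opposite directions.
With opposite-parity carbons, two substituents on the same face are one axial and one equatorial; opposite faces give both axial or both equatorial.
Here the groups are equatorial/equatorial → opposite face → trans.

trans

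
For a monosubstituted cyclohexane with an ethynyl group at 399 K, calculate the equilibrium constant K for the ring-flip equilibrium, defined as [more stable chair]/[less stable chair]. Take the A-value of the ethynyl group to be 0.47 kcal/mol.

One chair has the ethynyl group axial (E = 0.47 kcal/mol) and the other has it equatorial (E = 0).
ΔG = 0.47 kcal/mol between the two chairs.
K = exp(ΔG/RT) with R = 1.987×10⁻³ kcal mol⁻¹ K⁻¹ and T = 399 K gives K ≈ 1.81.

K ≈ 1.81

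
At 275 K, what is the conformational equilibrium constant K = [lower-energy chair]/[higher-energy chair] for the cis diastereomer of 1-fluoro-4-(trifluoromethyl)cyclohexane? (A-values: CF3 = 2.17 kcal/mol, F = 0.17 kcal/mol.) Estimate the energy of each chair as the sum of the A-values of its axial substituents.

C1 and C4 have opposite parity, so for the cis isomer the two substituents are one axial and one equatorial in each chair.
Chair I (trifluoromethyl axial, fluoro equatorial): E = 2.17 kcal/mol; chair II (trifluoromethyl equatorial, fluoro axial): E = 0.17 kcal/mol.
ΔG = 2.00 kcal/mol between the two chairs.
K = exp(ΔG/RT) with R = 1.987×10⁻³ kcal mol⁻¹ K⁻¹ and T = 275 K gives K ≈ 38.9.

K ≈ 38.9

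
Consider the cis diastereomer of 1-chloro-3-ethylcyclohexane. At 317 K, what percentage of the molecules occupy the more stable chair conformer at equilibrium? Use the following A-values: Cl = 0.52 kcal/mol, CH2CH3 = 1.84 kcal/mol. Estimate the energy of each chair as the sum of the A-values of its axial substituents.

C1 and C3 have the same parity, so for the cis isomer the two substituents are e,e in one chair and a,a in the other.
Chair I (chloro axial, ethyl axial): E = 2.36 kcal/mol; chair II (chloro equatorial, ethyl equatorial): E = 0.00 kcal/mol.
ΔG = 2.36 kcal/mol between the two chairs.
K = exp(ΔG/RT) with R = 1.987×10⁻³ kcal mol⁻¹ K⁻¹ and T = 317 K gives K ≈ 42.4.
Fraction in the lower-energy chair = K/(K+1) = 97.7%.

97.7%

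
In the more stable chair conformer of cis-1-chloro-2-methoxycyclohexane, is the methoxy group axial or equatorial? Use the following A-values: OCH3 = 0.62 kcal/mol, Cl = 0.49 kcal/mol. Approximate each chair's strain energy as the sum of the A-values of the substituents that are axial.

C1 and C2 have opposite parity, so for the cis isomer the two substituents are one axial and one equatorial in each chair.
Chair I (methoxy axial, chloro equatorial): E = 0.62 kcal/mol.
Chair II (methoxy equatorial, chloro axial): E = 0.49 kcal/mol.
Chair II is the more stable (lower-energy) conformer, and in that chair the methoxy group is equatorial.

equatorial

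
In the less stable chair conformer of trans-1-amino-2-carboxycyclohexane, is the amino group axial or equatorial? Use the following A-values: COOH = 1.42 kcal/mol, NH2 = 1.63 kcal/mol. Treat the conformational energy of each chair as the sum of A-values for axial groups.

C1 and C2 have opposite parity, so for the trans isomer the two substituents are e,e in one chair and a,a in the other.
Chair I (carboxyl axial, amino axial): E = 3.05 kcal/mol.
Chair II (carboxyl equatorial, amino equatorial): E = 0.00 kcal/mol.
Chair I is the less stable (higher-energy) conformer, and in that chair the amino group is axial.

axial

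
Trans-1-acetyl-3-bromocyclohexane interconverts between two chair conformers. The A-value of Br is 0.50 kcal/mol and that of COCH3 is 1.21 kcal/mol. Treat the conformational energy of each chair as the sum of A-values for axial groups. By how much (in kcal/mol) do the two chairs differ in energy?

0.71 kcal/mol

C1 and C3 have the same parity, so for the trans isomer the two substituents are one axial and one equatorial in each chair.
Chair I (bromo axial, acetyl equatorial): E = 0.50 kcal/mol.
Chair II (bromo equatorial, acetyl axial): E = 1.21 kcal/mol.
ΔE = 1.21 − 0.50 = 0.71 kcal/mol; chair I is more stable.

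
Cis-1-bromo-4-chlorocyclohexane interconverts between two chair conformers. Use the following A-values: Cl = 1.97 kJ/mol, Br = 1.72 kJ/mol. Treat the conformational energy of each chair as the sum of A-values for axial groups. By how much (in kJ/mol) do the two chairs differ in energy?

0.25 kJ/mol

C1 and C4 have opposite parity, so for the cis isomer the two substituents are one axial and one equatorial in each chair.
Chair I (chloro axial, bromo equatorial): E = 1.97 kJ/mol.
Chair II (chloro equatorial, bromo axial): E = 1.72 kJ/mol.
ΔE = 1.97 − 1.72 = 0.25 kJ/mol; chair II is more stable.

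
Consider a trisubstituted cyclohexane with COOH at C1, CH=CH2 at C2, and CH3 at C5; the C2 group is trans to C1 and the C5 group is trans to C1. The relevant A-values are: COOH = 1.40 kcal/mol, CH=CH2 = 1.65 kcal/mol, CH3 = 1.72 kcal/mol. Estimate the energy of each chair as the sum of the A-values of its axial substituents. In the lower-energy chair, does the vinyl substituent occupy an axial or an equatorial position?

Chair I (carboxyl axial, vinyl axial, methyl equatorial): E = 3.05 kcal/mol.
Chair II (carboxyl equatorial, vinyl equatorial, methyl axial): E = 1.72 kcal/mol.
Chair II is the more stable (lower-energy) conformer, and in that chair the vinyl group is equatorial.

equatorial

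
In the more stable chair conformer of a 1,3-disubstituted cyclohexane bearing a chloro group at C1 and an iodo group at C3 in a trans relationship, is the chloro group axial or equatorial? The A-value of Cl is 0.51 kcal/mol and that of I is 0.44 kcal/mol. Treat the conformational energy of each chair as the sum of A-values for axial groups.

C1 and C3 have the same parity, so for the trans isomer the two substituents are one axial and one equatorial in each chair.
Chair I (chloro axial, iodo equatorial): E = 0.51 kcal/mol.
Chair II (chloro equatorial, iodo axial): E = 0.44 kcal/mol.
Chair II is the more stable (lower-energy) conformer, and in that chair the chloro group is equatorial.

equatorial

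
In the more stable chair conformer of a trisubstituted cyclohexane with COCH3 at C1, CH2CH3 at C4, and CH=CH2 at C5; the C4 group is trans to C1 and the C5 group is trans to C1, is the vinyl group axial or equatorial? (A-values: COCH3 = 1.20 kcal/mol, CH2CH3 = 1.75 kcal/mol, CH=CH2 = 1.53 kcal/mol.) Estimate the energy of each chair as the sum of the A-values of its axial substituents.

Chair I (acetyl axial, ethyl axial, vinyl equatorial): E = 2.95 kcal/mol.
Chair II (acetyl equatorial, ethyl equatorial, vinyl axial): E = 1.53 kcal/mol.
Chair II is the more stable (lower-energy) conformer, and in that chair the vinyl group is axial.

axial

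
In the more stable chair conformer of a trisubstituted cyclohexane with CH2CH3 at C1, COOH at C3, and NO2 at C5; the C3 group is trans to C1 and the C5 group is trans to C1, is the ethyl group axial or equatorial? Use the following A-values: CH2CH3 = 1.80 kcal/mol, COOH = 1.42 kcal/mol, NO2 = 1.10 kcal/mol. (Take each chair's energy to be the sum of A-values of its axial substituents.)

axial

Chair I (ethyl axial, carboxyl equatorial, nitro equatorial): E = 1.80 kcal/mol.
Chair II (ethyl equatorial, carboxyl axial, nitro axial): E = 2.52 kcal/mol.
Chair I is the more stable (lower-energy) conformer, and in that chair the ethyl group is axial.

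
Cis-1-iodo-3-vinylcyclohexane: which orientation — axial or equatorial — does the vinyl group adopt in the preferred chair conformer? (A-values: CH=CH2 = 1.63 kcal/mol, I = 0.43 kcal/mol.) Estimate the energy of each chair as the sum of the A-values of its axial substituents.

C1 and C3 have the same parity, so for the cis isomer the two substituents are e,e in one chair and a,a in the other.
Chair I (vinyl axial, iodo axial): E = 2.06 kcal/mol.
Chair II (vinyl equatorial, iodo equatorial): E = 0.00 kcal/mol.
Chair II is the more stable (lower-energy) conformer, and in that chair the vinyl group is equatorial.

equatorial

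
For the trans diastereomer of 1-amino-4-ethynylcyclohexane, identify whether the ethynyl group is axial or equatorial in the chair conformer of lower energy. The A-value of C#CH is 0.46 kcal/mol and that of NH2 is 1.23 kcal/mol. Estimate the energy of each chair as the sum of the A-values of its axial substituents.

equatorial

C1 and C4 have opposite parity, so for the trans isomer the two substituents are e,e in one chair and a,a in the other.
Chair I (ethynyl axial, amino axial): E = 1.69 kcal/mol.
Chair II (ethynyl equatorial, amino equatorial): E = 0.00 kcal/mol.
Chair II is the more stable (lower-energy) conformer, and in that chair the ethynyl group is equatorial.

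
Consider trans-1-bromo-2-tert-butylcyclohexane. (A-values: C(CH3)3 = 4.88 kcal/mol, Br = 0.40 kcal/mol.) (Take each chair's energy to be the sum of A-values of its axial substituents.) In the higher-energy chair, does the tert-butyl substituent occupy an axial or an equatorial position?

axial

C1 and C2 have opposite parity, so for the trans isomer the two substituents are e,e in one chair and a,a in the other.
Chair I (tert-butyl axial, bromo axial): E = 5.28 kcal/mol.
Chair II (tert-butyl equatorial, bromo equatorial): E = 0.00 kcal/mol.
Chair I is the less stable (higher-energy) conformer, and in that chair the tert-butyl group is axial.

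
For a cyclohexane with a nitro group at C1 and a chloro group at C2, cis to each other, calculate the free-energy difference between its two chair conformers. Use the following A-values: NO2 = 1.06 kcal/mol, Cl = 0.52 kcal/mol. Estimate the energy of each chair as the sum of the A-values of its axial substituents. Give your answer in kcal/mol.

0.54 kcal/mol

C1 and C2 have opposite parity, so for the cis isomer the two substituents are one axial and one equatorial in each chair.
Chair I (nitro axial, chloro equatorial): E = 1.06 kcal/mol.
Chair II (nitro equatorial, chloro axial): E = 0.52 kcal/mol.
ΔE = 1.06 − 0.52 = 0.54 kcal/mol; chair II is more stable.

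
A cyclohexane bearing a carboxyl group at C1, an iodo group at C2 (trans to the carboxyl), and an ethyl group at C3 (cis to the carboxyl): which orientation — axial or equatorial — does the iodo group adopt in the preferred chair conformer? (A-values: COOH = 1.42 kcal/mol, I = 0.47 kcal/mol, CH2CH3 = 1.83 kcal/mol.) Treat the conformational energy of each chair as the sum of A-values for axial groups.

equatorial

Chair I (carboxyl axial, iodo axial, ethyl axial): E = 3.72 kcal/mol.
Chair II (carboxyl equatorial, iodo equatorial, ethyl equatorial): E = 0.00 kcal/mol.
Chair II is the more stable (lower-energy) conformer, and in that chair the iodo group is equatorial.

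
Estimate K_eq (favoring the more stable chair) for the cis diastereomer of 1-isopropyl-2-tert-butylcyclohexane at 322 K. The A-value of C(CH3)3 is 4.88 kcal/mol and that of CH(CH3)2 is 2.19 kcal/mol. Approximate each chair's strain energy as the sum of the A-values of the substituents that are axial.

C1 and C2 have opposite parity, so for the cis isomer the two substituents are one axial and one equatorial in each chair.
Chair I (tert-butyl axial, isopropyl equatorial): E = 4.88 kcal/mol; chair II (tert-butyl equatorial, isopropyl axial): E = 2.19 kcal/mol.
ΔG = 2.69 kcal/mol between the two chairs.
K = exp(ΔG/RT) with R = 1.987×10⁻³ kcal mol⁻¹ K⁻¹ and T = 322 K gives K ≈ 67.

K ≈ 67.0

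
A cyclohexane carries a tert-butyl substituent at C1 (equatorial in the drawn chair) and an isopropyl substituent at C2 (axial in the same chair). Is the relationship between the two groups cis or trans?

C1 and C2 have opposite parity, so their axial bonds point in opposite directions.
With opposite-parity carbons, two substituents on the same face are one axial and one equatorial; opposite faces give both axial or both equatorial.
Here the groups are equatorial/axial → same face → cis.

cis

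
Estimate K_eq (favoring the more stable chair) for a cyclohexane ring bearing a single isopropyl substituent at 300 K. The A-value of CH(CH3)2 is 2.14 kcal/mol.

K ≈ 36.2

One chair has the isopropyl group axial (E = 2.14 kcal/mol) and the other has it equatorial (E = 0).
ΔG = 2.14 kcal/mol between the two chairs.
K = exp(ΔG/RT) with R = 1.987×10⁻³ kcal mol⁻¹ K⁻¹ and T = 300 K gives K ≈ 36.2.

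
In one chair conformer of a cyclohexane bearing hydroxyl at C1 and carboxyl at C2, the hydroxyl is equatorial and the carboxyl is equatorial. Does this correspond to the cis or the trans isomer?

C1 and C2 have opposite parity, so their axial bonds point in opposite directions.
With opposite-parity carbons, two substituents on the same face are one axial and one equatorial; opposite faces give both axial or both equatorial.
Here the groups are equatorial/equatorial → opposite face → trans.

trans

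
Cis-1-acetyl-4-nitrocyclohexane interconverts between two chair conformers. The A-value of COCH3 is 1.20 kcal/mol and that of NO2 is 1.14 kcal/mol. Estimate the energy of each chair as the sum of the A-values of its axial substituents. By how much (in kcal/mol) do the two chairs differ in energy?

0.06 kcal/mol

C1 and C4 have opposite parity, so for the cis isomer the two substituents are one axial and one equatorial in each chair.
Chair I (acetyl axial, nitro equatorial): E = 1.20 kcal/mol.
Chair II (acetyl equatorial, nitro axial): E = 1.14 kcal/mol.
ΔE = 1.20 − 1.14 = 0.06 kcal/mol; chair II is more stable.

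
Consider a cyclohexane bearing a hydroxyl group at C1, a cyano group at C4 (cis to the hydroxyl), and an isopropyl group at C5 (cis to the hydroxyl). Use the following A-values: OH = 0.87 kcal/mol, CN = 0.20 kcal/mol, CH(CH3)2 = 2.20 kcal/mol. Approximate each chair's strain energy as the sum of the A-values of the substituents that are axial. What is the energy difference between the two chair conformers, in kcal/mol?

Chair I (hydroxyl axial, cyano equatorial, isopropyl axial): E = 3.07 kcal/mol.
Chair II (hydroxyl equatorial, cyano axial, isopropyl equatorial): E = 0.20 kcal/mol.
ΔE = 3.07 − 0.20 = 2.87 kcal/mol; chair II is more stable.

2.87 kcal/mol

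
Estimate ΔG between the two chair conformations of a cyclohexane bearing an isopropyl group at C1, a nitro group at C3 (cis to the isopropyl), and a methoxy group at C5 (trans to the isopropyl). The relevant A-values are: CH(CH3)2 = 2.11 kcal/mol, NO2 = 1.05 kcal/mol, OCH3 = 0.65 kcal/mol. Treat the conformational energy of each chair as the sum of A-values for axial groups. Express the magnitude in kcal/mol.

2.51 kcal/mol

Chair I (isopropyl axial, nitro axial, methoxy equatorial): E = 3.16 kcal/mol.
Chair II (isopropyl equatorial, nitro equatorial, methoxy axial): E = 0.65 kcal/mol.
ΔE = 3.16 − 0.65 = 2.51 kcal/mol; chair II is more stable.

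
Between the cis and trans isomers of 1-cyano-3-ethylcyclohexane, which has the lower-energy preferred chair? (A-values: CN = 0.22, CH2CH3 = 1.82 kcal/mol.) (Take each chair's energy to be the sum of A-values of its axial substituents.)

cis

At 1,3 positions (parity same): cis → (e,e or a,a); trans → (a,e or e,a).
Best chair for cis: E = 0.00 kcal/mol; best chair for trans: E = 0.22 kcal/mol.
The cis isomer is lower by 0.22 kcal/mol.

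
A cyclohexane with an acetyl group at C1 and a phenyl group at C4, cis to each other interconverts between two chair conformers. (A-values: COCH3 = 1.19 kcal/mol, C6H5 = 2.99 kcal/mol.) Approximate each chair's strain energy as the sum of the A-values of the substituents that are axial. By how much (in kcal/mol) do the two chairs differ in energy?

1.80 kcal/mol

C1 and C4 have opposite parity, so for the cis isomer the two substituents are one axial and one equatorial in each chair.
Chair I (acetyl axial, phenyl equatorial): E = 1.19 kcal/mol.
Chair II (acetyl equatorial, phenyl axial): E = 2.99 kcal/mol.
ΔE = 2.99 − 1.19 = 1.80 kcal/mol; chair I is more stable.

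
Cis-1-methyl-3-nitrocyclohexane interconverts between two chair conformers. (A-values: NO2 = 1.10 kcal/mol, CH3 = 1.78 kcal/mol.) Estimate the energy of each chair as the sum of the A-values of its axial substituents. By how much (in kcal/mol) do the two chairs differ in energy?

2.88 kcal/mol

C1 and C3 have the same parity, so for the cis isomer the two substituents are e,e in one chair and a,a in the other.
Chair I (nitro axial, methyl axial): E = 2.88 kcal/mol.
Chair II (nitro equatorial, methyl equatorial): E = 0.00 kcal/mol.
ΔE = 2.88 − 0.00 = 2.88 kcal/mol; chair II is more stable.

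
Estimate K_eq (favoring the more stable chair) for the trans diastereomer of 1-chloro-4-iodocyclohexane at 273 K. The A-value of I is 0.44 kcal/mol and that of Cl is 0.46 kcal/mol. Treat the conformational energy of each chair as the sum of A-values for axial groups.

K ≈ 5.25

C1 and C4 have opposite parity, so for the trans isomer the two substituents are e,e in one chair and a,a in the other.
Chair I (iodo axial, chloro axial): E = 0.90 kcal/mol; chair II (iodo equatorial, chloro equatorial): E = 0.00 kcal/mol.
ΔG = 0.90 kcal/mol between the two chairs.
K = exp(ΔG/RT) with R = 1.987×10⁻³ kcal mol⁻¹ K⁻¹ and T = 273 K gives K ≈ 5.25.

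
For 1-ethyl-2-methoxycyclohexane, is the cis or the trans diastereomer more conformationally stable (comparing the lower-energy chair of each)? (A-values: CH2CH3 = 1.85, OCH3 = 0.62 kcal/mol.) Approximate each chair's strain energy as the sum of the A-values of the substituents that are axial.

trans

At 1,2 positions (parity opposite): cis → (a,e or e,a); trans → (e,e or a,a).
Best chair for cis: E = 0.62 kcal/mol; best chair for trans: E = 0.00 kcal/mol.
The trans isomer is lower by 0.62 kcal/mol.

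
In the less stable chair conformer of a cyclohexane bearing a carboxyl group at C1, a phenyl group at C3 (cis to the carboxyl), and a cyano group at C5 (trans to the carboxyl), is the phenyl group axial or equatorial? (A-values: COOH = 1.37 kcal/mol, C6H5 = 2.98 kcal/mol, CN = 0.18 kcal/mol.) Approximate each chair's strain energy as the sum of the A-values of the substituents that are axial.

Chair I (carboxyl axial, phenyl axial, cyano equatorial): E = 4.35 kcal/mol.
Chair II (carboxyl equatorial, phenyl equatorial, cyano axial): E = 0.18 kcal/mol.
Chair I is the less stable (higher-energy) conformer, and in that chair the phenyl group is axial.

axial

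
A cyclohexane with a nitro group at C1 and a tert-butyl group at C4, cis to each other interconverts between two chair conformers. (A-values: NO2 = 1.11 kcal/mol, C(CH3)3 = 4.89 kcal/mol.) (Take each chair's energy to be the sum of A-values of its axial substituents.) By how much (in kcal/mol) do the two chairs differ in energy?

C1 and C4 have opposite parity, so for the cis isomer the two substituents are one axial and one equatorial in each chair.
Chair I (nitro axial, tert-butyl equatorial): E = 1.11 kcal/mol.
Chair II (nitro equatorial, tert-butyl axial): E = 4.89 kcal/mol.
ΔE = 4.89 − 1.11 = 3.78 kcal/mol; chair I is more stable.

3.78 kcal/mol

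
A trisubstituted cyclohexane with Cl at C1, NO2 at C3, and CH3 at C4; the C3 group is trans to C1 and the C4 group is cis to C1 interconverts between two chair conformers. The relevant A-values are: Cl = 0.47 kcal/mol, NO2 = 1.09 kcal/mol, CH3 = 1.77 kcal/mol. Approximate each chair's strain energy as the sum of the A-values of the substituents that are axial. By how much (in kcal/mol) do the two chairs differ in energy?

2.39 kcal/mol

Chair I (chloro axial, nitro equatorial, methyl equatorial): E = 0.47 kcal/mol.
Chair II (chloro equatorial, nitro axial, methyl axial): E = 2.86 kcal/mol.
ΔE = 2.86 − 0.47 = 2.39 kcal/mol; chair I is more stable.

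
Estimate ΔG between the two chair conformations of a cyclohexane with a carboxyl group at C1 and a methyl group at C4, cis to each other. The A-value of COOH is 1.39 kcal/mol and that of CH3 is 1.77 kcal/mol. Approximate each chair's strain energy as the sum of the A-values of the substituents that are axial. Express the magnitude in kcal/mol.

C1 and C4 have opposite parity, so for the cis isomer the two substituents are one axial and one equatorial in each chair.
Chair I (carboxyl axial, methyl equatorial): E = 1.39 kcal/mol.
Chair II (carboxyl equatorial, methyl axial): E = 1.77 kcal/mol.
ΔE = 1.77 − 1.39 = 0.38 kcal/mol; chair I is more stable.

0.38 kcal/mol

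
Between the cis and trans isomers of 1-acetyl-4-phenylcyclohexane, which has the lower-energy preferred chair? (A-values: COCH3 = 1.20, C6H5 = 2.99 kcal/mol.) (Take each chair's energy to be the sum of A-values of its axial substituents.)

At 1,4 positions (parity opposite): cis → (a,e or e,a); trans → (e,e or a,a).
Best chair for cis: E = 1.20 kcal/mol; best chair for trans: E = 0.00 kcal/mol.
The trans isomer is lower by 1.20 kcal/mol.

trans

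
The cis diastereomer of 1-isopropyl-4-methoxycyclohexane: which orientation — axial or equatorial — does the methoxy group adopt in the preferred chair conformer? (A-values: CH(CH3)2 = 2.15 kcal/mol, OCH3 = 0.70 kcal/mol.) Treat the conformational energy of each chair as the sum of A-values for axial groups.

C1 and C4 have opposite parity, so for the cis isomer the two substituents are one axial and one equatorial in each chair.
Chair I (isopropyl axial, methoxy equatorial): E = 2.15 kcal/mol.
Chair II (isopropyl equatorial, methoxy axial): E = 0.70 kcal/mol.
Chair II is the more stable (lower-energy) conformer, and in that chair the methoxy group is axial.

axial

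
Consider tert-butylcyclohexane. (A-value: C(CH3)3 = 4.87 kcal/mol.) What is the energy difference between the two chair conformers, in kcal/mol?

4.87 kcal/mol

A monosubstituted cyclohexane has one chair with the tert-butyl group axial (E = A = 4.87 kcal/mol) and one with it equatorial (E = 0).
ΔE = 4.87 − 0 = 4.87 kcal/mol.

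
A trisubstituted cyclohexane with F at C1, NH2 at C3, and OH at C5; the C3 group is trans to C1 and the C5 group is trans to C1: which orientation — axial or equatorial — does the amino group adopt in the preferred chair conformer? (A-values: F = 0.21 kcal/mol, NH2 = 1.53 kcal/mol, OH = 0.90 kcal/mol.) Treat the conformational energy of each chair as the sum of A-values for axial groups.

equatorial

Chair I (fluoro axial, amino equatorial, hydroxyl equatorial): E = 0.21 kcal/mol.
Chair II (fluoro equatorial, amino axial, hydroxyl axial): E = 2.43 kcal/mol.
Chair I is the more stable (lower-energy) conformer, and in that chair the amino group is equatorial.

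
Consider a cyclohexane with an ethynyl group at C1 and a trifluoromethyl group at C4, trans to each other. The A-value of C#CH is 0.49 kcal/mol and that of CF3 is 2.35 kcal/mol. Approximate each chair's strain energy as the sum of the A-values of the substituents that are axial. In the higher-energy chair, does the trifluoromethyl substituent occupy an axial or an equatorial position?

C1 and C4 have opposite parity, so for the trans isomer the two substituents are e,e in one chair and a,a in the other.
Chair I (ethynyl axial, trifluoromethyl axial): E = 2.84 kcal/mol.
Chair II (ethynyl equatorial, trifluoromethyl equatorial): E = 0.00 kcal/mol.
Chair I is the less stable (higher-energy) conformer, and in that chair the trifluoromethyl group is axial.

axial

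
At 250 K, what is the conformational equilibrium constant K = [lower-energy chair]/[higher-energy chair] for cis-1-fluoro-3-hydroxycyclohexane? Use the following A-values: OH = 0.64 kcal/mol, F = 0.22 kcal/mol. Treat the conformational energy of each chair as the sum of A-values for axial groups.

C1 and C3 have the same parity, so for the cis isomer the two substituents are e,e in one chair and a,a in the other.
Chair I (hydroxyl axial, fluoro axial): E = 0.86 kcal/mol; chair II (hydroxyl equatorial, fluoro equatorial): E = 0.00 kcal/mol.
ΔG = 0.86 kcal/mol between the two chairs.
K = exp(ΔG/RT) with R = 1.987×10⁻³ kcal mol⁻¹ K⁻¹ and T = 250 K gives K ≈ 5.65.

K ≈ 5.65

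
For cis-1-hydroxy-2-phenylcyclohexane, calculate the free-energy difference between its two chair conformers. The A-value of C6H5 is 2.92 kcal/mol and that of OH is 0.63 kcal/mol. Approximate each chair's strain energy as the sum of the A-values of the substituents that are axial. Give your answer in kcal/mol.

C1 and C2 have opposite parity, so for the cis isomer the two substituents are one axial and one equatorial in each chair.
Chair I (phenyl axial, hydroxyl equatorial): E = 2.92 kcal/mol.
Chair II (phenyl equatorial, hydroxyl axial): E = 0.63 kcal/mol.
ΔE = 2.92 − 0.63 = 2.29 kcal/mol; chair II is more stable.

2.29 kcal/mol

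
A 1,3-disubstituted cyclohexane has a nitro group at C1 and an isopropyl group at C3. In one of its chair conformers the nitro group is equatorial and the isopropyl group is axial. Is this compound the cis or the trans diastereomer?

C1 and C3 have the same parity, so their axial bonds point in the same direction.
With same-parity carbons, two substituents on the same face are both axial or both equatorial; opposite faces give one of each.
Here the groups are equatorial/axial → opposite face → trans.

trans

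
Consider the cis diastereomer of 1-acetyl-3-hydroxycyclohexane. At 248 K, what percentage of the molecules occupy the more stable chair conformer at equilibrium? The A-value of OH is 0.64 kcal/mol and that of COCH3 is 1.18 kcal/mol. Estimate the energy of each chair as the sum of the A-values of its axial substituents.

97.6%

C1 and C3 have the same parity, so for the cis isomer the two substituents are e,e in one chair and a,a in the other.
Chair I (hydroxyl axial, acetyl axial): E = 1.82 kcal/mol; chair II (hydroxyl equatorial, acetyl equatorial): E = 0.00 kcal/mol.
ΔG = 1.82 kcal/mol between the two chairs.
K = exp(ΔG/RT) with R = 1.987×10⁻³ kcal mol⁻¹ K⁻¹ and T = 248 K gives K ≈ 40.2.
Fraction in the lower-energy chair = K/(K+1) = 97.6%.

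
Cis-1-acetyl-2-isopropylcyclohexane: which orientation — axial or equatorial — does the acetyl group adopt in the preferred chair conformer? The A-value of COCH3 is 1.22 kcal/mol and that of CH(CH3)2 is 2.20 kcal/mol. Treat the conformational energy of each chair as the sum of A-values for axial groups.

C1 and C2 have opposite parity, so for the cis isomer the two substituents are one axial and one equatorial in each chair.
Chair I (acetyl axial, isopropyl equatorial): E = 1.22 kcal/mol.
Chair II (acetyl equatorial, isopropyl axial): E = 2.20 kcal/mol.
Chair I is the more stable (lower-energy) conformer, and in that chair the acetyl group is axial.

axial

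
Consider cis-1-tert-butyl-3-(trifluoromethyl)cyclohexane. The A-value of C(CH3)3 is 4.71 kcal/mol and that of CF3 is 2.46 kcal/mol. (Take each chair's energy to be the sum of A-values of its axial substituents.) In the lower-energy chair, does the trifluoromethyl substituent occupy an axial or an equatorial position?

C1 and C3 have the same parity, so for the cis isomer the two substituents are e,e in one chair and a,a in the other.
Chair I (tert-butyl axial, trifluoromethyl axial): E = 7.17 kcal/mol.
Chair II (tert-butyl equatorial, trifluoromethyl equatorial): E = 0.00 kcal/mol.
Chair II is the more stable (lower-energy) conformer, and in that chair the trifluoromethyl group is equatorial.

equatorial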